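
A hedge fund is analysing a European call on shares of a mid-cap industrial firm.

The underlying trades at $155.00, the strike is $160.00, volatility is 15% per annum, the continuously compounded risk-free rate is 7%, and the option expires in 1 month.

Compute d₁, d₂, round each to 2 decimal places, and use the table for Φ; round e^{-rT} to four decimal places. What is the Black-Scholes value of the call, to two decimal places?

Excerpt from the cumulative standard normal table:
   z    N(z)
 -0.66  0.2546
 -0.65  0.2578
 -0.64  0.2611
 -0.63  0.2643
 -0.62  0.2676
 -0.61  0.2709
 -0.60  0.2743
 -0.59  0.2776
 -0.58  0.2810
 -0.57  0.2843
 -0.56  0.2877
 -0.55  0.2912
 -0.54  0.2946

T = 0.08333;  σ√T = 0.0433
d₁ = [ln(155/160) + (0.07 + ½·0.15²)·0.08333] / (σ√T) = (-0.0317 + 0.0068) / 0.0433 = -0.5768 ≈ -0.58
d₂ = -0.5768 − 0.0433 = -0.6201 ≈ -0.62
e^(−rT) = e^(−0.07·0.08333) = 0.9942
C = 155·N(-0.58) − 160·0.9942·N(-0.62) = 155·0.2810 − 160·0.9942·0.2676 = 43.5550 − 42.5677 = 0.9873

$0.99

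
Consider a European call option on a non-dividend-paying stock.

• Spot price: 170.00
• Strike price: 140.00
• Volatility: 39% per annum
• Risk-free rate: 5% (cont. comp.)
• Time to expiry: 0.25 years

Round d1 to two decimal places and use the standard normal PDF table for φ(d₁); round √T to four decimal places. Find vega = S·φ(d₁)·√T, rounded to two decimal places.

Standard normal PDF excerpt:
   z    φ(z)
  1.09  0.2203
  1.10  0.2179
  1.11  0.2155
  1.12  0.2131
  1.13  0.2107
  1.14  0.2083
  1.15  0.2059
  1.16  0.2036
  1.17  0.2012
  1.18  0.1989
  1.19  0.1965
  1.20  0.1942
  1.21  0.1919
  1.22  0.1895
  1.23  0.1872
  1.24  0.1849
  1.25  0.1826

17.31

σ√T = 0.39·√0.25 = 0.1950
d₁ = [ln(170/140) + (0.05 + 0.39²/2)·0.25] / 0.1950 = [0.1942 + 0.0315] / 0.1950 = 1.1573 → 1.16
√T = √0.25 = 0.5000
φ(d₁) = φ(1.16) = 0.2036
vega = S·φ(d₁)·√T = 170·0.2036·0.5000 = 17.3060
(The put has the same vega.)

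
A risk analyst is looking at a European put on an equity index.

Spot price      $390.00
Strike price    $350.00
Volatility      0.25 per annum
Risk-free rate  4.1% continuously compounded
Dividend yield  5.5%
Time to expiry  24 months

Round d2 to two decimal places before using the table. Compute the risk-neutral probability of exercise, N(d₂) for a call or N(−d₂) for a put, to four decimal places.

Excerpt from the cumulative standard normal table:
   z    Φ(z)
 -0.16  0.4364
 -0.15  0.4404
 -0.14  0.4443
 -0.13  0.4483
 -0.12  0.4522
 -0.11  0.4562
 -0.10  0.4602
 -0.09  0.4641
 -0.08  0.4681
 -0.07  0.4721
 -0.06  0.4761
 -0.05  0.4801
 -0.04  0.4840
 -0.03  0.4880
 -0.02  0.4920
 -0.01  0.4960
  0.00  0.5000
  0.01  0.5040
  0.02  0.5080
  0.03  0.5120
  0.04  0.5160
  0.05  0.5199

σ√T = 0.25·√2 = 0.3536
ln(S/K) + (r − q + σ²/2)T = ln(390/350) + (0.041 − 0.055 + 0.25²/2)·2 = 0.1082 + 0.0345 = 0.1427
d₁ = 0.1427 / 0.3536 = 0.4037 → 0.40
d₂ = d₁ − σ√T = 0.4037 − 0.3536 = 0.0501 → 0.05
Risk-neutral Pr[S_T < K] = N(−d₂) = N(-0.05) = 0.4801

0.4801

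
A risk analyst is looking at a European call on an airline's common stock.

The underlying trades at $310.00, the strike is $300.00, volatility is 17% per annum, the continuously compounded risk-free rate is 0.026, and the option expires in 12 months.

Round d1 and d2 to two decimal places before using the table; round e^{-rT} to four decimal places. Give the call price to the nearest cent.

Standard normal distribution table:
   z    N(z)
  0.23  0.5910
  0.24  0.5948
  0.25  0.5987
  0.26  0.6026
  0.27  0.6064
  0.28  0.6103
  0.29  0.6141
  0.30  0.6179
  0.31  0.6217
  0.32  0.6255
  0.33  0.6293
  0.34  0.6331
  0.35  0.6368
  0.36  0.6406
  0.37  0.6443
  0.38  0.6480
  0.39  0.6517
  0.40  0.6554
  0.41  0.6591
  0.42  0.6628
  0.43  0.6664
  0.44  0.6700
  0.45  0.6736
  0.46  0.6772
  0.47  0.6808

$30.45

σ√T = 0.17·√1 = 0.1700
d₁ = [ln(310/300) + (0.026 + 0.17²/2)·1] / 0.1700 = [0.0328 + 0.0404] / 0.1700 = 0.4308 → 0.43
d₂ = d₁ − σ√T = 0.4308 − 0.1700 = 0.2608 → 0.26
exp(−rT) = exp(−0.026·1) = 0.9743
N(d₁) = N(0.43) = 0.6664;  N(d₂) = N(0.26) = 0.6026
C = 310·0.6664 − 300·0.9743·0.6026 = 206.5840 − 176.1340 = 30.4500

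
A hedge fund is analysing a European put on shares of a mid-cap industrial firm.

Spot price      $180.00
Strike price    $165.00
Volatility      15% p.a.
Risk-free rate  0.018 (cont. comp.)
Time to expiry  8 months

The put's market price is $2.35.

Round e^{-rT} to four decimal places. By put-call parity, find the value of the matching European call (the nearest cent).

e^(−rT) = e^(−0.018·0.6667) = 0.9881
Put-call parity: C − P = S − K·e^(−rT) = 180 − 165·0.9881 = 180 − 163.0365 = 16.9635
C = P + (C − P) = 2.35 + (16.9635) = 19.3135

$19.31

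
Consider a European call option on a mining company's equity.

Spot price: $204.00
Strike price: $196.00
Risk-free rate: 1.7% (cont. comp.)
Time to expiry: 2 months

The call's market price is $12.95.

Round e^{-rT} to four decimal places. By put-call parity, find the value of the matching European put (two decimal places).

$4.40

e^(−rT) = e^(−0.017·0.1667) = 0.9972
Put-call parity: C − P = S − K·e^(−rT) = 204 − 196·0.9972 = 204 − 195.4512 = 8.5488
P = C − (C − P) = 12.95 − (8.5488) = 4.4012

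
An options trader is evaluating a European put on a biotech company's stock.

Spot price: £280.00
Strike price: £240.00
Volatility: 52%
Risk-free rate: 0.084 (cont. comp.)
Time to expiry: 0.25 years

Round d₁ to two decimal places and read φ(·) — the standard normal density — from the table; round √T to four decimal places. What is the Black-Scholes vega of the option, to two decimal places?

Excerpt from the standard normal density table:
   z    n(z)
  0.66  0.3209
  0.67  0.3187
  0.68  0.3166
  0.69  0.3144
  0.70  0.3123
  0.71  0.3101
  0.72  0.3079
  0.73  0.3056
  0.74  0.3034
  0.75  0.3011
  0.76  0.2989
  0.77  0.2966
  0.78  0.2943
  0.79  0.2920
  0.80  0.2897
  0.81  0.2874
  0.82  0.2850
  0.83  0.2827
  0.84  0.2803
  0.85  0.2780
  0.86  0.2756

σ√T = 0.52 × 0.5000 = 0.2600
d₁ = [ln(280/240) + (0.084 + 0.52²/2)·0.25] / 0.2600 = [0.1542 + 0.0548] / 0.2600 = 0.8037 which rounds to 0.80
√T = √0.25 = 0.5000
φ(d₁) = φ(0.80) = 0.2897
vega = S·φ(d₁)·√T = 280·0.2897·0.5000 = 40.5580
(Vega is the same for a European call and put with the same parameters.)

40.56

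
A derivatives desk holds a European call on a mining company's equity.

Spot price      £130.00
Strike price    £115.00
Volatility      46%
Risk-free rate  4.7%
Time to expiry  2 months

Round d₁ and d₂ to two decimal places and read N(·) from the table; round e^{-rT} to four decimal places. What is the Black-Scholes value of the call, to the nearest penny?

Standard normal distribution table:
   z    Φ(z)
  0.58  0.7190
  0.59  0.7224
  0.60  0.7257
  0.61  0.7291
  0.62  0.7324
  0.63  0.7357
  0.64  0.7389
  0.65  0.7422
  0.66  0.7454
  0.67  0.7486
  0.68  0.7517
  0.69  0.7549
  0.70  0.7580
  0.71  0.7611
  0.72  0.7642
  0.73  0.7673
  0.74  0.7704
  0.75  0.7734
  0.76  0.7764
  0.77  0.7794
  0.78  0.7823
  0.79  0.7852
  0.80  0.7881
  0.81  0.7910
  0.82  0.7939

£19.27

σ√T = 0.46 × 0.4082 = 0.1878
d₁ = [ln(130/115) + (0.047 + ½·0.46²)·0.1667] / (σ√T) = (0.1226 + 0.0255) / 0.1878 = 0.7885 which rounds to 0.79
d₂ = 0.7885 − 0.1878 = 0.6007 which rounds to 0.60
exp(−rT) = exp(−0.047·0.1667) = 0.9922
C = 130·N(0.79) − 115·0.9922·N(0.60) = 130·0.7852 − 115·0.9922·0.7257 = 102.0760 − 82.8045 = 19.2715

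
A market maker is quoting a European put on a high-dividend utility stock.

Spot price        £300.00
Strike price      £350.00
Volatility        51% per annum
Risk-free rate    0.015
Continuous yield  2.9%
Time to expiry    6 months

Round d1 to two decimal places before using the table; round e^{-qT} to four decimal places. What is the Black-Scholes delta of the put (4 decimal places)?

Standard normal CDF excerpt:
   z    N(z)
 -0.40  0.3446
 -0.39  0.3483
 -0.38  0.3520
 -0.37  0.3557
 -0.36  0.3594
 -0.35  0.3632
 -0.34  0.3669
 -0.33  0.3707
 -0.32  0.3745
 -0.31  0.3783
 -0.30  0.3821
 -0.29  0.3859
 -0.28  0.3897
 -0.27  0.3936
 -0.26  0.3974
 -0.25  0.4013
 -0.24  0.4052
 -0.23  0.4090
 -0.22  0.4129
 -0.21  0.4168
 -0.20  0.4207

-0.5977

σ√T = 0.51 × 0.7071 = 0.3606
d₁ = [ln(300/350) + (0.015 − 0.029 + ½·0.51²)·0.5] / (σ√T) = (-0.1542 + 0.0580) / 0.3606 = -0.2666 → -0.27
N(d₁) = N(-0.27) = 0.3936
Δ_put = e^(−qT)·(N(d₁) − 1) = 0.9856·(0.3936 − 1) = -0.5977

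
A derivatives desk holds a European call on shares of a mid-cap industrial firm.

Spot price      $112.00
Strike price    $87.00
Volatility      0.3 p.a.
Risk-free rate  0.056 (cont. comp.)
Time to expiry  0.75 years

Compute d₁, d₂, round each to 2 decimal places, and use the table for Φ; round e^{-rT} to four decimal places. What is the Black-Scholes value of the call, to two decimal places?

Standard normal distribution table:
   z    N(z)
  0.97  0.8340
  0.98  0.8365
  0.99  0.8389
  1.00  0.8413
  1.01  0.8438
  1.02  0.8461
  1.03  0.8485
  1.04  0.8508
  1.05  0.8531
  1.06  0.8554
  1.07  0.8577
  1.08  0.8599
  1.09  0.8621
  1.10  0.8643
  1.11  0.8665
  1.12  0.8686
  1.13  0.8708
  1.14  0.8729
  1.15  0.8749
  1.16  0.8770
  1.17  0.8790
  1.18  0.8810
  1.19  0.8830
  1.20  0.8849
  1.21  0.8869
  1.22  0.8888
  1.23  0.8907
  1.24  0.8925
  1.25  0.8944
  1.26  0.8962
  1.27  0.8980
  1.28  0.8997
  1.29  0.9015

T = 0.75;  σ√T = 0.2598
ln(S/K) + (r + σ²/2)T = ln(112/87) + (0.056 + 0.3²/2)·0.75 = 0.2526 + 0.0758 = 0.3283
d₁ = 0.3283 / 0.2598 = 1.2638 ≈ 1.26
d₂ = d₁ − σ√T = 1.2638 − 0.2598 = 1.0040 ≈ 1.00
e^(−rT) = e^(−0.056·0.75) = 0.9589
N(d₁) = N(1.26) = 0.8962;  N(d₂) = N(1.00) = 0.8413
C = 112·0.8962 − 87·0.9589·0.8413 = 100.3744 − 70.1849 = 30.1895

$30.19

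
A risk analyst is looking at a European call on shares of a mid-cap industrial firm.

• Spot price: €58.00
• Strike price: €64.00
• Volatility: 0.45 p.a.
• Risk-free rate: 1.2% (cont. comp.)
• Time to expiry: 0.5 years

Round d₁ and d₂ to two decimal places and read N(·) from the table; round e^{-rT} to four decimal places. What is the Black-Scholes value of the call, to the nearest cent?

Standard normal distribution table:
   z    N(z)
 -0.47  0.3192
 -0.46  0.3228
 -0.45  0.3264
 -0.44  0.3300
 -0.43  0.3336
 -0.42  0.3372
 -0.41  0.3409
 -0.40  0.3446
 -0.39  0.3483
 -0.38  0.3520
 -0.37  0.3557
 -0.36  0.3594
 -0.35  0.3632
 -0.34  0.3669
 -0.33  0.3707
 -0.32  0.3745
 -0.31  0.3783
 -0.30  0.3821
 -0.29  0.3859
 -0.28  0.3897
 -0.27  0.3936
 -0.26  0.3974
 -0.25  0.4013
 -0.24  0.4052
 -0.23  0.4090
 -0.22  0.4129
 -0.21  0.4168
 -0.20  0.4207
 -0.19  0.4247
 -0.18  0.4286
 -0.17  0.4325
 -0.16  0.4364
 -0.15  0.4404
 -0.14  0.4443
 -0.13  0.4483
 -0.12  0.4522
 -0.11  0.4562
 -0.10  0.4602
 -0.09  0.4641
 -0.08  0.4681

€5.24

σ√T = 0.45 × 0.7071 = 0.3182
d₁ = [ln(58/64) + (0.012 + 0.45²/2)·0.5] / 0.3182 = [-0.0984 + 0.0566] / 0.3182 = -0.1314 ≈ -0.13
d₂ = d₁ − σ√T = -0.1314 − 0.3182 = -0.4496 ≈ -0.45
exp(−rT) = exp(−0.012·0.5) = 0.9940
N(d₁) = N(-0.13) = 0.4483;  N(d₂) = N(-0.45) = 0.3264
C = 58·0.4483 − 64·0.9940·0.3264 = 26.0014 − 20.7643 = 5.2371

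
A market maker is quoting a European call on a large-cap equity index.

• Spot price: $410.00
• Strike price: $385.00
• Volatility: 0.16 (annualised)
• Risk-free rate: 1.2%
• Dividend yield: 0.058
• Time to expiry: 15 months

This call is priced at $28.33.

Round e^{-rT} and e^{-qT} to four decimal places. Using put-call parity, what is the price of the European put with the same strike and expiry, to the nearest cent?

e^(−qT) = e^(−0.058·1.25) = 0.9301;  e^(−rT) = e^(−0.012·1.25) = 0.9851
Put-call parity: C − P = S·e^(−qT) − K·e^(−rT) = 410·0.9301 − 385·0.9851 = 381.3410 − 379.2635 = 2.0775
P = C − (C − P) = 28.33 − (2.0775) = 26.2525

$26.25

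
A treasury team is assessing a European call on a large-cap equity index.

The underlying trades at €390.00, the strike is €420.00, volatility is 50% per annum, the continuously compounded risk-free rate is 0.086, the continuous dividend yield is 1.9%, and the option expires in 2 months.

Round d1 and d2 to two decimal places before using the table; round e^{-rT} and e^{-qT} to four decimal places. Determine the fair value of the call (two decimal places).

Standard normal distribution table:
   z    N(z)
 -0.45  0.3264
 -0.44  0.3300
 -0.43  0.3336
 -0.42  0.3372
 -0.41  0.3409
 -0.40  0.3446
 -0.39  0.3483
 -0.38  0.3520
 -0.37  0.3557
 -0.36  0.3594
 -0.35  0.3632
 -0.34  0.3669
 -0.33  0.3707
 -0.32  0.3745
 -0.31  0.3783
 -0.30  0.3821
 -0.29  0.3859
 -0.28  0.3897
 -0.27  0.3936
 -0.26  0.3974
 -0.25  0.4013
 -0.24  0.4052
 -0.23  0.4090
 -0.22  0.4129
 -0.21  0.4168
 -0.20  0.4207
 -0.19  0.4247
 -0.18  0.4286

σ√T = 0.5·√0.1667 = 0.2041
ln(S/K) + (r − q + σ²/2)T = ln(390/420) + (0.086 − 0.019 + 0.5²/2)·0.1667 = -0.0741 + 0.0320 = -0.0421
d₁ = -0.0421 / 0.2041 = -0.2063 which rounds to -0.21
d₂ = d₁ − σ√T = -0.2063 − 0.2041 = -0.4104 which rounds to -0.41
e^(−qT) = e^(−0.019·0.1667) = 0.9968;  e^(−rT) = e^(−0.086·0.1667) = 0.9858
N(d₁) = N(-0.21) = 0.4168;  N(d₂) = N(-0.41) = 0.3409
C = 390·0.9968·0.4168 − 420·0.9858·0.3409 = 162.0318 − 141.1449 = 20.8870

€20.89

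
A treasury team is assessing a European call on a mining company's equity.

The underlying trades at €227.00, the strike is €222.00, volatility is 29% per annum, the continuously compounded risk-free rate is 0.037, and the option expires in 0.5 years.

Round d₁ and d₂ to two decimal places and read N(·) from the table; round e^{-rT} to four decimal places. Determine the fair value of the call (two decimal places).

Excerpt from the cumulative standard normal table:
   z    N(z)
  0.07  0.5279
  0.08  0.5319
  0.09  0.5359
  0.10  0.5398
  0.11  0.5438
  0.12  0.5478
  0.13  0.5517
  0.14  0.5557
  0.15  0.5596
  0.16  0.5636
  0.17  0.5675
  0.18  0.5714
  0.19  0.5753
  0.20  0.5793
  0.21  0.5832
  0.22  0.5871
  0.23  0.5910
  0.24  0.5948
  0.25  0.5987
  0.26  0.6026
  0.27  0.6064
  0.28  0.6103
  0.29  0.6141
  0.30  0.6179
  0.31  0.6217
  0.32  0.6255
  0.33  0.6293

σ√T = 0.29 × 0.7071 = 0.2051
ln(S/K) + (r + σ²/2)T = ln(227/222) + (0.037 + 0.29²/2)·0.5 = 0.0223 + 0.0395 = 0.0618
d₁ = 0.0618 / 0.2051 = 0.3014 ≈ 0.30
d₂ = d₁ − σ√T = 0.3014 − 0.2051 = 0.0963 ≈ 0.10
e^(−rT) = e^(−0.037·0.5) = 0.9817
C = 227·N(0.30) − 222·0.9817·N(0.10) = 227·0.6179 − 222·0.9817·0.5398 = 140.2633 − 117.6426 = 22.6207

€22.62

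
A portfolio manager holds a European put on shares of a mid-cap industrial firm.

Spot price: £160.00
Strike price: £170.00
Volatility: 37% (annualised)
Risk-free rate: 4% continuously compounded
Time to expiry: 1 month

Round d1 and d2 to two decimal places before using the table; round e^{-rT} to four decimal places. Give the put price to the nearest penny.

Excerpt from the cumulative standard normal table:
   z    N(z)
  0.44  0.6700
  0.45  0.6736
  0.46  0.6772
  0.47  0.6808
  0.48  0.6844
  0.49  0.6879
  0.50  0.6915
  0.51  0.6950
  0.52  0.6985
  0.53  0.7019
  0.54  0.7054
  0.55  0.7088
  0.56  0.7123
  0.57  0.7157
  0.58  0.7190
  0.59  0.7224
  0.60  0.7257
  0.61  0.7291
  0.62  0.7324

σ√T = 0.37·√0.08333 = 0.1068
d₁ = [ln(160/170) + (0.04 + 0.37²/2)·0.08333] / 0.1068 = [-0.0606 + 0.0090] / 0.1068 = -0.4830 ⇒ -0.48
d₂ = d₁ − σ√T = -0.4830 − 0.1068 = -0.5898 ⇒ -0.59
e^(−rT) = e^(−0.04·0.08333) = 0.9967
N(−d₂) = N(0.59) = 0.7224;  N(−d₁) = N(0.48) = 0.6844
P = 170·0.9967·0.7224 − 160·0.6844 = 122.4027 − 109.5040 = 12.8987

£12.90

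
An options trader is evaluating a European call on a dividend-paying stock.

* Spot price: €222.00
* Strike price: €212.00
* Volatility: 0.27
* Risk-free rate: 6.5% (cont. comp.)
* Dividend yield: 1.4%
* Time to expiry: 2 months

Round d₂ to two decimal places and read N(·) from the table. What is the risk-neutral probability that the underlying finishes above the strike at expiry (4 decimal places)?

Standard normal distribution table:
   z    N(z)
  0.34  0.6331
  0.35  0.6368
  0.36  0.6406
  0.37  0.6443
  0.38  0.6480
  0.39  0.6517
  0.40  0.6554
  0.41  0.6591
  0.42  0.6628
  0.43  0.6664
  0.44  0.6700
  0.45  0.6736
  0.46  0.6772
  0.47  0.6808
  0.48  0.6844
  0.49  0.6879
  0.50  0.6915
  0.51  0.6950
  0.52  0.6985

σ√T = 0.27 × 0.4082 = 0.1102
d₁ = [ln(222/212) + (0.065 − 0.014 + 0.27²/2)·0.1667] / 0.1102 = [0.0461 + 0.0146] / 0.1102 = 0.5504 ≈ 0.55
d₂ = d₁ − σ√T = 0.5504 − 0.1102 = 0.4401 ≈ 0.44
Risk-neutral Pr[S_T > K] = N(d₂) = N(0.44) = 0.6700

0.6700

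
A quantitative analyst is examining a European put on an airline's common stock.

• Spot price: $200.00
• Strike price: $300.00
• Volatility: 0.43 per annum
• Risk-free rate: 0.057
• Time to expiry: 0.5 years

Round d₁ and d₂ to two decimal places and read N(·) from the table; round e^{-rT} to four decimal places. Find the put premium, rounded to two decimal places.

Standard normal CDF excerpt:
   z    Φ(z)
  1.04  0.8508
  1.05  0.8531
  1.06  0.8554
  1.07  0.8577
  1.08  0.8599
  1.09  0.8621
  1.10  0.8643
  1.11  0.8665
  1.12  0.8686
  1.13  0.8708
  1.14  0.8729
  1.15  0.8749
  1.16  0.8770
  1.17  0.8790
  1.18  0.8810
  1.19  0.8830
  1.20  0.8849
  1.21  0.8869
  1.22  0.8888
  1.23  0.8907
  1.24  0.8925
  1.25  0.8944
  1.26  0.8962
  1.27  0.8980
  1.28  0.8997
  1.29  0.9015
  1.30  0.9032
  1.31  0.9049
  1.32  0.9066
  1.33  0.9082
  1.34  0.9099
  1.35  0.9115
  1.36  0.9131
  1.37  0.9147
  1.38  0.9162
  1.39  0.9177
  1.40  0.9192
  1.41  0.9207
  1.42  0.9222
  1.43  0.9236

$95.15

T = 0.5;  σ√T = 0.3041
ln(S/K) + (r + σ²/2)T = ln(200/300) + (0.057 + 0.43²/2)·0.5 = -0.4055 + 0.0747 = -0.3307
d₁ = -0.3307 / 0.3041 = -1.0878 ≈ -1.09
d₂ = d₁ − σ√T = -1.0878 − 0.3041 = -1.3918 ≈ -1.39
e^(−rT) = e^(−0.057·0.5) = 0.9719
N(−d₂) = N(1.39) = 0.9177;  N(−d₁) = N(1.09) = 0.8621
P = 300·0.9719·0.9177 − 200·0.8621 = 267.5738 − 172.4200 = 95.1538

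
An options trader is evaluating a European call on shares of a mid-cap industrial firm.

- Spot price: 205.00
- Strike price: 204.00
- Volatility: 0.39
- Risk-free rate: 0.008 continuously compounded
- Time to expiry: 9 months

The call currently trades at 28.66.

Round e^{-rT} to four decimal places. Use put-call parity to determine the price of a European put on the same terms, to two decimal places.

exp(−rT) = exp(−0.008·0.75) = 0.9940
Put-call parity: C − P = S − K·e^(−rT) = 205 − 204·0.9940 = 205 − 202.7760 = 2.2240
P = C − (C − P) = 28.66 − (2.2240) = 26.4360

26.44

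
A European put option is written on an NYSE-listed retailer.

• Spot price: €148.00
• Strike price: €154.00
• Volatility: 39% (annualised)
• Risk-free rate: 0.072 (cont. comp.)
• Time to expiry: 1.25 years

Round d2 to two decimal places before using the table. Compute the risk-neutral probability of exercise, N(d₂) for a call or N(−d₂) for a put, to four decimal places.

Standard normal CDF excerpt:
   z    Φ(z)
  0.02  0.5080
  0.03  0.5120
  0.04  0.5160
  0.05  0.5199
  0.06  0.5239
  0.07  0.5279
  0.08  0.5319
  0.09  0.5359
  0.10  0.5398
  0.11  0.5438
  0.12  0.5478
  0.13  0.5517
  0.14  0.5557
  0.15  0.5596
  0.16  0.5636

T = 1.25;  σ√T = 0.4360
d₁ = [ln(148/154) + (0.072 + ½·0.39²)·1.25] / (σ√T) = (-0.0397 + 0.1851) / 0.4360 = 0.3333 ≈ 0.33
d₂ = 0.3333 − 0.4360 = -0.1028 ≈ -0.10
Pr(exercise) under Q = N(−d₂) = N(0.10) = 0.5398

0.5398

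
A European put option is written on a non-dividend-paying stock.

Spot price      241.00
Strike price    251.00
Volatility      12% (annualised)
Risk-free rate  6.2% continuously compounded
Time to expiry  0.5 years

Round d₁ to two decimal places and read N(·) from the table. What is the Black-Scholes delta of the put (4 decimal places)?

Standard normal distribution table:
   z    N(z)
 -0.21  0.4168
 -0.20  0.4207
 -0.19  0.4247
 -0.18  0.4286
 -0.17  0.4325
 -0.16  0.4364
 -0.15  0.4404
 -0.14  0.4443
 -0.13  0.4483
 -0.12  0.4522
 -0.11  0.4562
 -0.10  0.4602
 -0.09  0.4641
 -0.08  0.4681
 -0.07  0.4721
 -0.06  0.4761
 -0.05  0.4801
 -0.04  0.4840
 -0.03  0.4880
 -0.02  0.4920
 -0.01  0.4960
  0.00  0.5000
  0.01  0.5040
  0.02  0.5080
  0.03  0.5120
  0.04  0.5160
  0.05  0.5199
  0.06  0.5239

σ√T = 0.12·√0.5 = 0.0849
d₁ = [ln(241/251) + (0.062 + ½·0.12²)·0.5] / (σ√T) = (-0.0407 + 0.0346) / 0.0849 = -0.0714 ≈ -0.07
N(d₁) = N(-0.07) = 0.4721
Δ_put = N(d₁) − 1 = 0.4721 − 1 = -0.5279

-0.5279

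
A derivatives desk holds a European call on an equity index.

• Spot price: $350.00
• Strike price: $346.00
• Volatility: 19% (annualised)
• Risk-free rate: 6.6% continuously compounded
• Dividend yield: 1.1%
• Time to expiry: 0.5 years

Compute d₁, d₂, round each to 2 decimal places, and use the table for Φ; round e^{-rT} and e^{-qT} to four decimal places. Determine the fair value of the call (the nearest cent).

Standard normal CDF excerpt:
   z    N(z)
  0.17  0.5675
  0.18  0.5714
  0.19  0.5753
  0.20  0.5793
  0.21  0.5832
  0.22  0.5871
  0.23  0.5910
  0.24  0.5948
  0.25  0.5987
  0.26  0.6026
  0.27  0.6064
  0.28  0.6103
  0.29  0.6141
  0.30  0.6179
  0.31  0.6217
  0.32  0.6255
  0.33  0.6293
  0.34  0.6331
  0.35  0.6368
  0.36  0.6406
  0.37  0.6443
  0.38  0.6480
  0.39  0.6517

$26.44

σ√T = 0.19 × 0.7071 = 0.1344
d₁ = [ln(350/346) + (0.066 − 0.011 + 0.19²/2)·0.5] / 0.1344 = [0.0115 + 0.0365] / 0.1344 = 0.3574 which rounds to 0.36
d₂ = d₁ − σ√T = 0.3574 − 0.1344 = 0.2231 which rounds to 0.22
exp(−qT) = exp(−0.011·0.5) = 0.9945;  exp(−rT) = exp(−0.066·0.5) = 0.9675
C = 350·0.9945·N(0.36) − 346·0.9675·N(0.22) = 350·0.9945·0.6406 − 346·0.9675·0.5871 = 222.9768 − 196.5347 = 26.4422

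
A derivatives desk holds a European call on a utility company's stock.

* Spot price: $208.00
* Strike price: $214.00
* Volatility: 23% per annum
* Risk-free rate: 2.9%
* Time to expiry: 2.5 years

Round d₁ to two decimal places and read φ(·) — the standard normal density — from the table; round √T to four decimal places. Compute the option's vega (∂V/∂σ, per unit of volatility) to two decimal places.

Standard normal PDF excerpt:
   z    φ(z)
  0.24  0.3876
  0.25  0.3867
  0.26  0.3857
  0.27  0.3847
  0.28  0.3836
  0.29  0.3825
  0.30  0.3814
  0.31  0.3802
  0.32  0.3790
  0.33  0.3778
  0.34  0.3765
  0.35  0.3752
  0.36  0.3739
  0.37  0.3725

125.43

σ√T = 0.23·√2.5 = 0.3637
d₁ = [ln(208/214) + (0.029 + 0.23²/2)·2.5] / 0.3637 = [-0.0284 + 0.1386] / 0.3637 = 0.3030 → 0.30
√T = √2.5 = 1.5811
φ(d₁) = φ(0.30) = 0.3814
vega = S·φ(d₁)·√T = 208·0.3814·1.5811 = 125.4306
(The put has the same vega.)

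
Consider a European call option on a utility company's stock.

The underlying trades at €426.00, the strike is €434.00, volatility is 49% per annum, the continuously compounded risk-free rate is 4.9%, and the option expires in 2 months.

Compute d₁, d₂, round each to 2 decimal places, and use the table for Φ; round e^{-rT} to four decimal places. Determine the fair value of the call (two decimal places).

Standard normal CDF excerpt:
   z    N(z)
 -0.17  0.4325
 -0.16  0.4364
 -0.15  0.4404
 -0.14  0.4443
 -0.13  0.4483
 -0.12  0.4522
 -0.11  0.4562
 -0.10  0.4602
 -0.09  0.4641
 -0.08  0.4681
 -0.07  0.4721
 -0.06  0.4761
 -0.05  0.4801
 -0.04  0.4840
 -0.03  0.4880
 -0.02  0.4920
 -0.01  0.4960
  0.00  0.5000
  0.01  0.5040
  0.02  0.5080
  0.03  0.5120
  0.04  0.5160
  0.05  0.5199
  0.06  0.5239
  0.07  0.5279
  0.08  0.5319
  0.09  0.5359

€31.89

σ√T = 0.49·√0.1667 = 0.2000
d₁ = [ln(426/434) + (0.049 + 0.49²/2)·0.1667] / 0.2000 = [-0.0186 + 0.0282] / 0.2000 = 0.0478 ⇒ 0.05
d₂ = d₁ − σ√T = 0.0478 − 0.2000 = -0.1522 ⇒ -0.15
e^(−rT) = e^(−0.049·0.1667) = 0.9919
N(d₁) = N(0.05) = 0.5199;  N(d₂) = N(-0.15) = 0.4404
C = 426·0.5199 − 434·0.9919·0.4404 = 221.4774 − 189.5854 = 31.8920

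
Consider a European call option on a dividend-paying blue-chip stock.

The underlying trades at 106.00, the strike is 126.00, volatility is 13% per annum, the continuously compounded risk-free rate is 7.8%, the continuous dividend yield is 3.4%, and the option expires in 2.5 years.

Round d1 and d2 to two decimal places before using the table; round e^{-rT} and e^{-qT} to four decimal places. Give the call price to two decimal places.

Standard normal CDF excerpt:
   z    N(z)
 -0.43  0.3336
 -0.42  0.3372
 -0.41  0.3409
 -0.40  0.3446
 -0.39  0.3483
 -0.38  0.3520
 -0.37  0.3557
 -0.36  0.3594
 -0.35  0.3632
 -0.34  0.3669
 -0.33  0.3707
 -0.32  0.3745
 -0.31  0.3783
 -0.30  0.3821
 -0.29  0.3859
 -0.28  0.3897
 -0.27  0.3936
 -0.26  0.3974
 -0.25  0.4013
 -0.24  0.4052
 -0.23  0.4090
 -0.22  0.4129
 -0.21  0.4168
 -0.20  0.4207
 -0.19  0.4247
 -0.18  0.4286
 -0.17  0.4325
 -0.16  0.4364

5.62

T = 2.5;  σ√T = 0.2055
d₁ = [ln(106/126) + (0.078 − 0.034 + ½·0.13²)·2.5] / (σ√T) = (-0.1728 + 0.1311) / 0.2055 = -0.2030 ⇒ -0.20
d₂ = -0.2030 − 0.2055 = -0.4085 ⇒ -0.41
e^(−qT) = e^(−0.034·2.5) = 0.9185;  e^(−rT) = e^(−0.078·2.5) = 0.8228
N(d₁) = N(-0.20) = 0.4207;  N(d₂) = N(-0.41) = 0.3409
C = 106·0.9185·0.4207 − 126·0.8228·0.3409 = 40.9598 − 35.3421 = 5.6177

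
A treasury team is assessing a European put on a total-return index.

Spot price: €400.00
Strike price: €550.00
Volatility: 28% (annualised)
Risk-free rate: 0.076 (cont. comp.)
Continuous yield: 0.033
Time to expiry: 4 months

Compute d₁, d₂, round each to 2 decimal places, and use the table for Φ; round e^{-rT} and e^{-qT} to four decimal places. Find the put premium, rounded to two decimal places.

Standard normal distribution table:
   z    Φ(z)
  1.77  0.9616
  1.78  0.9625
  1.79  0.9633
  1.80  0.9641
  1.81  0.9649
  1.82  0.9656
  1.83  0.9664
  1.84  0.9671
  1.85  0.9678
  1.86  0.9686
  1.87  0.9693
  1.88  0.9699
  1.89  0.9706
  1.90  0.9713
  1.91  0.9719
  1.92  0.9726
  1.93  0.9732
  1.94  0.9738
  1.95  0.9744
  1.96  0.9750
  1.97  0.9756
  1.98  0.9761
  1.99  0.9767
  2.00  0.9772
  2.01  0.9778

T = 0.3333;  σ√T = 0.1617
ln(S/K) + (r − q + σ²/2)T = ln(400/550) + (0.076 − 0.033 + 0.28²/2)·0.3333 = -0.3185 + 0.0274 = -0.2911
d₁ = -0.2911 / 0.1617 = -1.8004 ⇒ -1.80
d₂ = d₁ − σ√T = -1.8004 − 0.1617 = -1.9621 ⇒ -1.96
e^(−qT) = e^(−0.033·0.3333) = 0.9891;  e^(−rT) = e^(−0.076·0.3333) = 0.9750
N(−d₂) = N(1.96) = 0.9750;  N(−d₁) = N(1.80) = 0.9641
P = 550·0.9750·0.9750 − 400·0.9891·0.9641 = 522.8438 − 381.4365 = 141.4072

€141.41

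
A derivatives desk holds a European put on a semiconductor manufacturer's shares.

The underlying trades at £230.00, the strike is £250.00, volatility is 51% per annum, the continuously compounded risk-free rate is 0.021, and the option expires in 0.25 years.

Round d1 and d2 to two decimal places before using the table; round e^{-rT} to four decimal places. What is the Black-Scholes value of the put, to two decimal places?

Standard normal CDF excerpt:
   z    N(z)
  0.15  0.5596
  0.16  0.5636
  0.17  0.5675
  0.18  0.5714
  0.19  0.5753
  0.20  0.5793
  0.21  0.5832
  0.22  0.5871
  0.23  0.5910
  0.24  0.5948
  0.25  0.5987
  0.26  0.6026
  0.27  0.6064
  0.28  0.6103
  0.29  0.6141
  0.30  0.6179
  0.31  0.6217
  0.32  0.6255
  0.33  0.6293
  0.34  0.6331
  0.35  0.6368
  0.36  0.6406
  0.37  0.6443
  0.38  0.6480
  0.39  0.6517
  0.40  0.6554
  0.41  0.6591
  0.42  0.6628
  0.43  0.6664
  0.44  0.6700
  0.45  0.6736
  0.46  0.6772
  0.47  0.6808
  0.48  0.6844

£34.31

T = 0.25;  σ√T = 0.2550
d₁ = [ln(230/250) + (0.021 + 0.51²/2)·0.25] / 0.2550 = [-0.0834 + 0.0378] / 0.2550 = -0.1789 ⇒ -0.18
d₂ = d₁ − σ√T = -0.1789 − 0.2550 = -0.4339 ⇒ -0.43
exp(−rT) = exp(−0.021·0.25) = 0.9948
P = 250·0.9948·N(0.43) − 230·N(0.18) = 250·0.9948·0.6664 − 230·0.5714 = 165.7337 − 131.4220 = 34.3117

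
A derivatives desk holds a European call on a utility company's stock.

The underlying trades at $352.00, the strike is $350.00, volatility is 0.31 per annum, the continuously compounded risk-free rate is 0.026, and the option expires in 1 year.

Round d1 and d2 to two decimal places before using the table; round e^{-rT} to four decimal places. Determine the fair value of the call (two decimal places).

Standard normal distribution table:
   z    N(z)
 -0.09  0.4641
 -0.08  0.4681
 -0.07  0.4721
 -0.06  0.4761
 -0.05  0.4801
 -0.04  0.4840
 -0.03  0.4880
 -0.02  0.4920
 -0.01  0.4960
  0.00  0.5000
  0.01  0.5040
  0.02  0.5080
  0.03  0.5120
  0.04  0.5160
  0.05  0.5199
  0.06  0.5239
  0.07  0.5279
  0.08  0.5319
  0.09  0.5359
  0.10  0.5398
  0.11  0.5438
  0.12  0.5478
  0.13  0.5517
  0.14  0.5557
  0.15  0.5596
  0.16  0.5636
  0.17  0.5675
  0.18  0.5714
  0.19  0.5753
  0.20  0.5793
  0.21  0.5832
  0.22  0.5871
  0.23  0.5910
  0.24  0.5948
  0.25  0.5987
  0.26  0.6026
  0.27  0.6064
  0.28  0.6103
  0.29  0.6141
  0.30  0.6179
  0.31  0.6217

σ√T = 0.31·√1 = 0.3100
ln(S/K) + (r + σ²/2)T = ln(352/350) + (0.026 + 0.31²/2)·1 = 0.0057 + 0.0741 = 0.0797
d₁ = 0.0797 / 0.3100 = 0.2573 which rounds to 0.26
d₂ = d₁ − σ√T = 0.2573 − 0.3100 = -0.0527 which rounds to -0.05
e^(−rT) = e^(−0.026·1) = 0.9743
C = 352·N(0.26) − 350·0.9743·N(-0.05) = 352·0.6026 − 350·0.9743·0.4801 = 212.1152 − 163.7165 = 48.3987

$48.40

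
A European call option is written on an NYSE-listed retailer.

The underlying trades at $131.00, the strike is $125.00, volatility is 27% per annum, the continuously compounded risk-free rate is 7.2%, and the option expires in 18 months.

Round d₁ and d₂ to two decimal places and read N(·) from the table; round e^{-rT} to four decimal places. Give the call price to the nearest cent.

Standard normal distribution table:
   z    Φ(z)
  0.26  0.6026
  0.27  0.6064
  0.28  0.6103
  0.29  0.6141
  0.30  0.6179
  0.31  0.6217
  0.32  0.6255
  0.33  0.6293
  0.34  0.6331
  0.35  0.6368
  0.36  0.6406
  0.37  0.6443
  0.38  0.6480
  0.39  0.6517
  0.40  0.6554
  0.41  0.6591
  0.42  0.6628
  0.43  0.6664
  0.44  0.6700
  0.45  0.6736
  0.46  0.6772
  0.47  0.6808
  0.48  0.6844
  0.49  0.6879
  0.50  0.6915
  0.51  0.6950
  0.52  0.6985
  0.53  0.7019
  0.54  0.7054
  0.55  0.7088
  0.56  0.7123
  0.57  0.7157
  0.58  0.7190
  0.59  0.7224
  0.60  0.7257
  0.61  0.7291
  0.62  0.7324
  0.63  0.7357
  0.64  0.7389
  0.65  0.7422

$27.05

σ√T = 0.27 × 1.2247 = 0.3307
d₁ = [ln(131/125) + (0.072 + 0.27²/2)·1.5] / 0.3307 = [0.0469 + 0.1627] / 0.3307 = 0.6337 ≈ 0.63
d₂ = d₁ − σ√T = 0.6337 − 0.3307 = 0.3030 ≈ 0.30
exp(−rT) = exp(−0.072·1.5) = 0.8976
C = 131·N(0.63) − 125·0.8976·N(0.30) = 131·0.7357 − 125·0.8976·0.6179 = 96.3767 − 69.3284 = 27.0483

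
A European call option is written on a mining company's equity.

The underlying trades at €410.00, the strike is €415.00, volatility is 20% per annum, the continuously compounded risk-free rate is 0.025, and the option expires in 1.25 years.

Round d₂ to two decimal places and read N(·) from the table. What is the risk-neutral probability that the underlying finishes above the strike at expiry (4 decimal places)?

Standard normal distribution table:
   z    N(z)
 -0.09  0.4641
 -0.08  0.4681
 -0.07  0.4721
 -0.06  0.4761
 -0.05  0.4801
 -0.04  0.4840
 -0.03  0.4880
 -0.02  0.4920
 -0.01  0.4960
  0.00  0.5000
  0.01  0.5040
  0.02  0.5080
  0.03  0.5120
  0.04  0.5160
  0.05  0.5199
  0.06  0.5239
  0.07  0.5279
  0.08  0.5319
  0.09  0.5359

0.4880

T = 1.25;  σ√T = 0.2236
d₁ = [ln(410/415) + (0.025 + ½·0.2²)·1.25] / (σ√T) = (-0.0121 + 0.0563) / 0.2236 = 0.1973 ⇒ 0.20
d₂ = 0.1973 − 0.2236 = -0.0263 ⇒ -0.03
Risk-neutral Pr[S_T > K] = N(d₂) = N(-0.03) = 0.4880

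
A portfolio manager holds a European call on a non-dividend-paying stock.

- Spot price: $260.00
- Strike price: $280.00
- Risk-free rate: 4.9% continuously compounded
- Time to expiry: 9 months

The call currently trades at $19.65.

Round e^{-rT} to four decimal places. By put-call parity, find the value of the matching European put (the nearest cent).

e^(−rT) = e^(−0.049·0.75) = 0.9639
Put-call parity: C − P = S − K·e^(−rT) = 260 − 280·0.9639 = 260 − 269.8920 = -9.8920
P = C − (C − P) = 19.65 − (-9.8920) = 29.5420

$29.54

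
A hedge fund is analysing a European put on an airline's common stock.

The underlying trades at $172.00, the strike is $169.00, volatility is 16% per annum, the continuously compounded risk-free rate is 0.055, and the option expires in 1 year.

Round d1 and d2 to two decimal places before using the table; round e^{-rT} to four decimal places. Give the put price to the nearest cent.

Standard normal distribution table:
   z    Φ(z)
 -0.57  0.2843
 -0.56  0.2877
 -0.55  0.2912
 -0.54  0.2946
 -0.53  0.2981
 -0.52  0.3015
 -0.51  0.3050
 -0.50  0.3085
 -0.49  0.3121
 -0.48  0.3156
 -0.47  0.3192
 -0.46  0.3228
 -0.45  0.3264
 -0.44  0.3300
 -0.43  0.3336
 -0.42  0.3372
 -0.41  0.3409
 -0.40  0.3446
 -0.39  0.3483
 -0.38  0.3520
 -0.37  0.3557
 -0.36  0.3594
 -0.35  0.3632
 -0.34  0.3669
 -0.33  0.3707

σ√T = 0.16·√1 = 0.1600
ln(S/K) + (r + σ²/2)T = ln(172/169) + (0.055 + 0.16²/2)·1 = 0.0176 + 0.0678 = 0.0854
d₁ = 0.0854 / 0.1600 = 0.5337 ⇒ 0.53
d₂ = d₁ − σ√T = 0.5337 − 0.1600 = 0.3737 ⇒ 0.37
exp(−rT) = exp(−0.055·1) = 0.9465
P = 169·0.9465·N(-0.37) − 172·N(-0.53) = 169·0.9465·0.3557 − 172·0.2981 = 56.8972 − 51.2732 = 5.6240

$5.62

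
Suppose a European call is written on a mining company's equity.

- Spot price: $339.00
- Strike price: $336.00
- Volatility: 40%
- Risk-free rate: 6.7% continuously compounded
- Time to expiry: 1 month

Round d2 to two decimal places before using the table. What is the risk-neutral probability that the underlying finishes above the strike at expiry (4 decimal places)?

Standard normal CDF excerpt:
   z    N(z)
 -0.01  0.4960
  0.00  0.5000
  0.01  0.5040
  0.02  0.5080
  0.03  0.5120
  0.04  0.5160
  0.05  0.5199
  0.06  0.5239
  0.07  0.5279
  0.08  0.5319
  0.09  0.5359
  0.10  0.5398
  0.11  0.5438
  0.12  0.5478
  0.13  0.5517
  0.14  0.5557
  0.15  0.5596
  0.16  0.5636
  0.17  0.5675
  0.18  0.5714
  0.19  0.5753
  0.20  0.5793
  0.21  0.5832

σ√T = 0.4 × 0.2887 = 0.1155
d₁ = [ln(339/336) + (0.067 + ½·0.4²)·0.08333] / (σ√T) = (0.0089 + 0.0123) / 0.1155 = 0.1831 ⇒ 0.18
d₂ = 0.1831 − 0.1155 = 0.0676 ⇒ 0.07
Pr(exercise) under Q = N(d₂) = 0.5279

0.5279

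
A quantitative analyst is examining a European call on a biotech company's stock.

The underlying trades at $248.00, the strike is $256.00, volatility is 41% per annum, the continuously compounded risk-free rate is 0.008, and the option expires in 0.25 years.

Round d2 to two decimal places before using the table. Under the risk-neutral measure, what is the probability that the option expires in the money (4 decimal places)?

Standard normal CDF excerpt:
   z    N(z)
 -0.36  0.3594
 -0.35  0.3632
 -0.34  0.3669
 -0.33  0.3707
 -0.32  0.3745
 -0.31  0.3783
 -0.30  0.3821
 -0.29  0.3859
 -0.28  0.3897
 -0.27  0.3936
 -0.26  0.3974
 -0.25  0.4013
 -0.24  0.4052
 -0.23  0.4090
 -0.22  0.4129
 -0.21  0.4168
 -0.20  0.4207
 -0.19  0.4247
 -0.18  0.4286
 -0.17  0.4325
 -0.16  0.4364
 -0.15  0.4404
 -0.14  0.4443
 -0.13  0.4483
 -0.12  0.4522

σ√T = 0.41 × 0.5000 = 0.2050
d₁ = [ln(248/256) + (0.008 + ½·0.41²)·0.25] / (σ√T) = (-0.0317 + 0.0230) / 0.2050 = -0.0426 which rounds to -0.04
d₂ = -0.0426 − 0.2050 = -0.2476 which rounds to -0.25
Risk-neutral Pr[S_T > K] = N(d₂) = N(-0.25) = 0.4013

0.4013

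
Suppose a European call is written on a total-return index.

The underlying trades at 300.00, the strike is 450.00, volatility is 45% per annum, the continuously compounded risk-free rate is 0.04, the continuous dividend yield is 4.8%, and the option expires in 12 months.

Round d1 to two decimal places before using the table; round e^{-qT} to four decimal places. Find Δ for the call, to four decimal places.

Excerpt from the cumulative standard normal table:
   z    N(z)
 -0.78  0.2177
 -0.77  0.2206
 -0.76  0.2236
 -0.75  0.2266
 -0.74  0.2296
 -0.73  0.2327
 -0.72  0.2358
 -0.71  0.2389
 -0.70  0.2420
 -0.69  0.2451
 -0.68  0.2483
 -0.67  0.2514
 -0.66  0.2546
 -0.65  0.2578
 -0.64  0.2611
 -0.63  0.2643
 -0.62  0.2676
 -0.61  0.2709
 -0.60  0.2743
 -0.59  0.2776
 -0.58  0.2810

σ√T = 0.45 × 1.0000 = 0.4500
ln(S/K) + (r − q + σ²/2)T = ln(300/450) + (0.04 − 0.048 + 0.45²/2)·1 = -0.4055 + 0.0932 = -0.3122
d₁ = -0.3122 / 0.4500 = -0.6938 → -0.69
N(d₁) = N(-0.69) = 0.2451
Δ_call = e^(−qT)·N(d₁) = 0.9531·0.2451 = 0.2336

0.2336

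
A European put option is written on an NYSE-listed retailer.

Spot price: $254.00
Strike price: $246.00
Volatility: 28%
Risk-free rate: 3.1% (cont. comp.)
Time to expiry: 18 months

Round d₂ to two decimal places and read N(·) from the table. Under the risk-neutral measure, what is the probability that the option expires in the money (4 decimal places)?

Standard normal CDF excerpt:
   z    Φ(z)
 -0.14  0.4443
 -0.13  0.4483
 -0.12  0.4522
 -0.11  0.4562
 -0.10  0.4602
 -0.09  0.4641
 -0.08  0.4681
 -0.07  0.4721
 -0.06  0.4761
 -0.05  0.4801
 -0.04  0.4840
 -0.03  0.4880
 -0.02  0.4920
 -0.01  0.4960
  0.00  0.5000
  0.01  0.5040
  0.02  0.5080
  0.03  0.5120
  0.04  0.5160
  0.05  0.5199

0.4761

T = 1.5;  σ√T = 0.3429
d₁ = [ln(254/246) + (0.031 + 0.28²/2)·1.5] / 0.3429 = [0.0320 + 0.1053] / 0.3429 = 0.4004 which rounds to 0.40
d₂ = d₁ − σ√T = 0.4004 − 0.3429 = 0.0575 which rounds to 0.06
Pr(exercise) under Q = N(−d₂) = N(-0.06) = 0.4761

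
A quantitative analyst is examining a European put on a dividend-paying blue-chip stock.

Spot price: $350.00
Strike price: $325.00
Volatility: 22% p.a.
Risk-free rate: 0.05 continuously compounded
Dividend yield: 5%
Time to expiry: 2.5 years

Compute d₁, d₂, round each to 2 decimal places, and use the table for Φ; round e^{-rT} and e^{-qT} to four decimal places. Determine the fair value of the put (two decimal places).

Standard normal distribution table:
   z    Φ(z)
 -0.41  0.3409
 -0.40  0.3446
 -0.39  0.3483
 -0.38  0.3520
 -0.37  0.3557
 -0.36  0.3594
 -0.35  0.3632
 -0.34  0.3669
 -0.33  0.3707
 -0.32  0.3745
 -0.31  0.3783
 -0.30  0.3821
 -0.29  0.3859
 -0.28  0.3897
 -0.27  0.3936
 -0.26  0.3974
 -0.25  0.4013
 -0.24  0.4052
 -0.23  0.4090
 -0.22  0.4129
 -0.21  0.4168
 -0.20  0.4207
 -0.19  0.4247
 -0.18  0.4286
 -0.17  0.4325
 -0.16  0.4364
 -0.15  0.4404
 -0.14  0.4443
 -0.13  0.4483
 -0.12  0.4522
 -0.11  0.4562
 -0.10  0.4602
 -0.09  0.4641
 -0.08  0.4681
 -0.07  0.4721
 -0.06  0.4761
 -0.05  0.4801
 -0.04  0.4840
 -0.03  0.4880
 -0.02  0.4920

σ√T = 0.22·√2.5 = 0.3479
ln(S/K) + (r − q + σ²/2)T = ln(350/325) + (0.05 − 0.05 + 0.22²/2)·2.5 = 0.0741 + 0.0605 = 0.1346
d₁ = 0.1346 / 0.3479 = 0.3870 which rounds to 0.39
d₂ = d₁ − σ√T = 0.3870 − 0.3479 = 0.0391 which rounds to 0.04
exp(−qT) = exp(−0.05·2.5) = 0.8825;  exp(−rT) = exp(−0.05·2.5) = 0.8825
N(−d₂) = N(-0.04) = 0.4840;  N(−d₁) = N(-0.39) = 0.3483
P = 325·0.8825·0.4840 − 350·0.8825·0.3483 = 138.8173 − 107.5812 = 31.2361

$31.24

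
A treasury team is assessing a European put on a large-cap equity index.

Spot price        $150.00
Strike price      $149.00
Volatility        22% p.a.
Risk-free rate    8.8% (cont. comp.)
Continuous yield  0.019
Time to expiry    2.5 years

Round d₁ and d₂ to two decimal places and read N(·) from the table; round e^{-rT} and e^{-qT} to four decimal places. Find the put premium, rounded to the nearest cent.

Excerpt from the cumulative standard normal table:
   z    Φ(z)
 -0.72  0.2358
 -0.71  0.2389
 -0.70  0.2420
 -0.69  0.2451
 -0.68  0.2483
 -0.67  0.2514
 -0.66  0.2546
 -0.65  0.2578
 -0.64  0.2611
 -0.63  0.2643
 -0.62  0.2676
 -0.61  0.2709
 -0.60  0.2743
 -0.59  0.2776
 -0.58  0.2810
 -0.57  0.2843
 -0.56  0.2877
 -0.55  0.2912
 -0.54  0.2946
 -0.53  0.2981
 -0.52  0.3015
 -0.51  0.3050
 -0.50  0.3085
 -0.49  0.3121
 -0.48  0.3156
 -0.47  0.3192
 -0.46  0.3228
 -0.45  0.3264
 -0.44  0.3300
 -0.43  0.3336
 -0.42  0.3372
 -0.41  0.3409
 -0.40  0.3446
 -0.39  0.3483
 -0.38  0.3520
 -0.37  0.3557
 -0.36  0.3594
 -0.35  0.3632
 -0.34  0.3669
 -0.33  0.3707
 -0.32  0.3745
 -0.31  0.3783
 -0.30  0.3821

$8.81

T = 2.5;  σ√T = 0.3479
d₁ = [ln(150/149) + (0.088 − 0.019 + 0.22²/2)·2.5] / 0.3479 = [0.0067 + 0.2330] / 0.3479 = 0.6891 ⇒ 0.69
d₂ = d₁ − σ√T = 0.6891 − 0.3479 = 0.3412 ⇒ 0.34
exp(−qT) = exp(−0.019·2.5) = 0.9536;  exp(−rT) = exp(−0.088·2.5) = 0.8025
N(−d₂) = N(-0.34) = 0.3669;  N(−d₁) = N(-0.69) = 0.2451
P = 149·0.8025·0.3669 − 150·0.9536·0.2451 = 43.8712 − 35.0591 = 8.8120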